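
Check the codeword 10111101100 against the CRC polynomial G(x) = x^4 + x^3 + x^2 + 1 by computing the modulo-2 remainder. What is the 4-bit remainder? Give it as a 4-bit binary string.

Modulo-2 division of 10111101100 by 11101:
  pos 0: 10111 XOR 11101 = 01010
  pos 1: 10101 XOR 11101 = 01000
  pos 2: 10000 XOR 11101 = 01101
  pos 3: 11011 XOR 11101 = 00110
  pos 5: 11010 XOR 11101 = 00111
Remainder = 1110 (nonzero — an error is detected).

1110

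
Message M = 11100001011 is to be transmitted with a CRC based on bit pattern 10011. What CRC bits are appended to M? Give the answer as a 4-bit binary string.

0101

Append 4 zeros: 111000010110000. Divide by 10011 (XOR where the leading bit is 1):
  pos 0: 11100 XOR 10011 = 01111
  pos 1: 11110 XOR 10011 = 01101
  pos 2: 11010 XOR 10011 = 01001
  pos 3: 10011 XOR 10011 = 00000
  pos 9: 11000 XOR 10011 = 01011
  pos 10: 10110 XOR 10011 = 00101
Remainder (last 4 bits) = 0101. This is the CRC / FCS.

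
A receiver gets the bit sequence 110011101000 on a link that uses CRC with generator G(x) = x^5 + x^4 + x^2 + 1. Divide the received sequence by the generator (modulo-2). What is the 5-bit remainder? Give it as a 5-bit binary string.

Modulo-2 division of 110011101000 by 110101:
  pos 0: 110011 XOR 110101 = 000110
  pos 3: 110101 XOR 110101 = 000000
Remainder = 00000 (zero — the frame passes the CRC check).

00000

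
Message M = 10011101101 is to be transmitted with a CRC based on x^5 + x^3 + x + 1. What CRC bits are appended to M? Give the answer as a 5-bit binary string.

Append 5 zeros: 1001110110100000. Divide by 101011 (XOR where the leading bit is 1):
  pos 0: 100111 XOR 101011 = 001100
  pos 2: 110001 XOR 101011 = 011010
  pos 3: 110101 XOR 101011 = 011110
  pos 4: 111100 XOR 101011 = 010111
  pos 5: 101111 XOR 101011 = 000100
  pos 8: 100000 XOR 101011 = 001011
  pos 10: 101100 XOR 101011 = 000111
Remainder (last 5 bits) = 00111. This is the CRC / FCS.

00111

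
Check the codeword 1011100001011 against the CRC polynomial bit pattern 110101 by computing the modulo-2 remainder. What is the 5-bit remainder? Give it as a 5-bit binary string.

11111

Modulo-2 division of 1011100001011 by 110101:
  pos 0: 101110 XOR 110101 = 011011
  pos 1: 110110 XOR 110101 = 000011
  pos 5: 110010 XOR 110101 = 000111
Remainder = 11111 (nonzero — an error is detected).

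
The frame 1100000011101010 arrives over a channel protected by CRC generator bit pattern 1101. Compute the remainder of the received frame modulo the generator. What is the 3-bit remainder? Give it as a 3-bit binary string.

Modulo-2 division of 1100000011101010 by 1101:
  pos 0: 1100 XOR 1101 = 0001
  pos 3: 1000 XOR 1101 = 0101
  pos 4: 1010 XOR 1101 = 0111
  pos 5: 1111 XOR 1101 = 0010
  pos 7: 1011 XOR 1101 = 0110
  pos 8: 1100 XOR 1101 = 0001
  pos 11: 1101 XOR 1101 = 0000
Remainder = 000 (zero — the frame passes the CRC check).

000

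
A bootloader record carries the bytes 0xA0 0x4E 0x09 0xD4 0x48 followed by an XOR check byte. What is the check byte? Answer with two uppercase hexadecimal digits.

7B

XOR the bytes together:
  start with 0xA0
  0xA0 ⊕ 0x4E = 0xEE
  0xEE ⊕ 0x09 = 0xE7
  0xE7 ⊕ 0xD4 = 0x33
  0x33 ⊕ 0x48 = 0x7B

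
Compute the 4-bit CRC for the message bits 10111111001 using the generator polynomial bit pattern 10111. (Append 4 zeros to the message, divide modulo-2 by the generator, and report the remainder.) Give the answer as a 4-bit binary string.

Append 4 zeros: 101111110010000. Divide by 10111 (XOR where the leading bit is 1):
  pos 0: 10111 XOR 10111 = 00000
  pos 5: 11100 XOR 10111 = 01011
  pos 6: 10111 XOR 10111 = 00000
Remainder (last 4 bits) = 0000. This is the CRC / FCS.

0000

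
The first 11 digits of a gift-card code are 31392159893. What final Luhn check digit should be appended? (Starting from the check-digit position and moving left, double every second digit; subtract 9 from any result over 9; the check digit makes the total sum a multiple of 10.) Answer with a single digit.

1

Partial digits right→left: 3 9 8 9 5 1 2 9 3 1 3
Double every second digit counting from the check-digit position (so the 1st, 3rd, 5th, ... of the partial from the right).
  doubled (with −9 where >9): 6 7 1 4 6 6 → sum 30
  kept as-is: 9 9 1 9 1 → sum 29
Total = 30 + 29 = 59.
Check digit = (10 − (59 mod 10)) mod 10 = 1.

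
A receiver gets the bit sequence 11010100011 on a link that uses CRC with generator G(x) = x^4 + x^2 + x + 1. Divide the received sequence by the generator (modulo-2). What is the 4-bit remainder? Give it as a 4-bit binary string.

0000

Modulo-2 division of 11010100011 by 10111:
  pos 0: 11010 XOR 10111 = 01101
  pos 1: 11011 XOR 10111 = 01100
  pos 2: 11000 XOR 10111 = 01111
  pos 3: 11110 XOR 10111 = 01001
  pos 4: 10010 XOR 10111 = 00101
  pos 6: 10111 XOR 10111 = 00000
Remainder = 0000 (zero — the frame passes the CRC check).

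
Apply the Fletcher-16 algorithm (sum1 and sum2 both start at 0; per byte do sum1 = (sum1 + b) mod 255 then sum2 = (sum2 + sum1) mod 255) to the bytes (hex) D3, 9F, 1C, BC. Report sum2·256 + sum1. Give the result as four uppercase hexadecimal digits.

234C

Running sums (mod 255):
  after byte 0 (D3): sum1=211, sum2=211
  after byte 1 (9F): sum1=115, sum2=71
  after byte 2 (1C): sum1=143, sum2=214
  after byte 3 (BC): sum1=76, sum2=35
Checksum = sum2·256 + sum1 = 35·256 + 76 = 9036 = 0x234C.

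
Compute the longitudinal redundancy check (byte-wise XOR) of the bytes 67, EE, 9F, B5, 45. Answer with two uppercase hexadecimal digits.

XOR the bytes together:
  start with 0x67
  0x67 ⊕ 0xEE = 0x89
  0x89 ⊕ 0x9F = 0x16
  0x16 ⊕ 0xB5 = 0xA3
  0xA3 ⊕ 0x45 = 0xE6

E6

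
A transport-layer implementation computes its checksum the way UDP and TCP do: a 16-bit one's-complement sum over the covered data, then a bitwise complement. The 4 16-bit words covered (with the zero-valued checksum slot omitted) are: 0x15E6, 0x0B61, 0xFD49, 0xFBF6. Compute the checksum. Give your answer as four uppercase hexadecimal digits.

One's-complement addition (fold any carry out of bit 15 back into bit 0):
  0x15E6 + 0x0B61 = 0x02147
  0x2147 + 0xFD49 = 0x11E90 → wrap carry → 0x1E91
  0x1E91 + 0xFBF6 = 0x11A87 → wrap carry → 0x1A88
One's-complement sum = 0x1A88.
Checksum = ~0x1A88 & 0xFFFF = 0xE577.

E577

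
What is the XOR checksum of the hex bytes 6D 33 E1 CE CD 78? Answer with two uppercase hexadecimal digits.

XOR the bytes together:
  start with 0x6D
  0x6D ⊕ 0x33 = 0x5E
  0x5E ⊕ 0xE1 = 0xBF
  0xBF ⊕ 0xCE = 0x71
  0x71 ⊕ 0xCD = 0xBC
  0xBC ⊕ 0x78 = 0xC4

C4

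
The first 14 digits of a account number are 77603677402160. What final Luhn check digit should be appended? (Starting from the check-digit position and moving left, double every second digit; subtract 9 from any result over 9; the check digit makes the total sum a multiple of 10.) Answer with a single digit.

0

Partial digits right→left: 0 6 1 2 0 4 7 7 6 3 0 6 7 7
Double every second digit counting from the check-digit position (so the 1st, 3rd, 5th, ... of the partial from the right).
  doubled (with −9 where >9): 0 2 0 5 3 0 5 → sum 15
  kept as-is: 6 2 4 7 3 6 7 → sum 35
Total = 15 + 35 = 50.
Check digit = (10 − (50 mod 10)) mod 10 = 0.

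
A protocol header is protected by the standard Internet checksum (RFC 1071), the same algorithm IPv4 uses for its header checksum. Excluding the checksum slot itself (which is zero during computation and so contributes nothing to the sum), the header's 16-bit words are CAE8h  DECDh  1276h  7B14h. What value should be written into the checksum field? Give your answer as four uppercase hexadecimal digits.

One's-complement addition (fold any carry out of bit 15 back into bit 0):
  0xCAE8 + 0xDECD = 0x1A9B5 → wrap carry → 0xA9B6
  0xA9B6 + 0x1276 = 0x0BC2C
  0xBC2C + 0x7B14 = 0x13740 → wrap carry → 0x3741
One's-complement sum = 0x3741.
Checksum = ~0x3741 & 0xFFFF = 0xC8BE.

C8BE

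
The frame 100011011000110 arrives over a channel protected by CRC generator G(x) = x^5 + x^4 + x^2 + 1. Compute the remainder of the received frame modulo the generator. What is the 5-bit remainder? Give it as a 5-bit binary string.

10110

Modulo-2 division of 100011011000110 by 110101:
  pos 0: 100011 XOR 110101 = 010110
  pos 1: 101100 XOR 110101 = 011001
  pos 2: 110011 XOR 110101 = 000110
  pos 5: 110100 XOR 110101 = 000001
Remainder = 10110 (nonzero — an error is detected).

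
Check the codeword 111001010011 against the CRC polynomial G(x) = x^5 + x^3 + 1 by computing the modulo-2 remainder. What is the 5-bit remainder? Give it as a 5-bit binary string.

00000

Modulo-2 division of 111001010011 by 101001:
  pos 0: 111001 XOR 101001 = 010000
  pos 1: 100000 XOR 101001 = 001001
  pos 3: 100110 XOR 101001 = 001111
  pos 5: 111101 XOR 101001 = 010100
  pos 6: 101001 XOR 101001 = 000000
Remainder = 00000 (zero — the frame passes the CRC check).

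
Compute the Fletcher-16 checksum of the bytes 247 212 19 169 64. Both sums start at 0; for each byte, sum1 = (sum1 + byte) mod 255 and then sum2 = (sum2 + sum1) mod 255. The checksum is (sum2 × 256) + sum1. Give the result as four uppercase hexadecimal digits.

F7C9

Running sums (mod 255):
  after byte 0 (247): sum1=247, sum2=247
  after byte 1 (212): sum1=204, sum2=196
  after byte 2 (19): sum1=223, sum2=164
  after byte 3 (169): sum1=137, sum2=46
  after byte 4 (64): sum1=201, sum2=247
Checksum = sum2·256 + sum1 = 247·256 + 201 = 63433 = 0xF7C9.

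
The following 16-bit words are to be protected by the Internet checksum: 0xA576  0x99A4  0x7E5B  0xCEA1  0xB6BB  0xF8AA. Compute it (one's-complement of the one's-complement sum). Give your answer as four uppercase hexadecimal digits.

One's-complement addition (fold any carry out of bit 15 back into bit 0):
  0xA576 + 0x99A4 = 0x13F1A → wrap carry → 0x3F1B
  0x3F1B + 0x7E5B = 0x0BD76
  0xBD76 + 0xCEA1 = 0x18C17 → wrap carry → 0x8C18
  0x8C18 + 0xB6BB = 0x142D3 → wrap carry → 0x42D4
  0x42D4 + 0xF8AA = 0x13B7E → wrap carry → 0x3B7F
One's-complement sum = 0x3B7F.
Checksum = ~0x3B7F & 0xFFFF = 0xC480.

C480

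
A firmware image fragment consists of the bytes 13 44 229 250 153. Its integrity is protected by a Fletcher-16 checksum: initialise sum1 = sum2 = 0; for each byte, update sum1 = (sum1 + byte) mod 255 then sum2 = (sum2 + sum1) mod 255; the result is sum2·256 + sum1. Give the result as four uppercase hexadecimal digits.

Running sums (mod 255):
  after byte 0 (13): sum1=13, sum2=13
  after byte 1 (44): sum1=57, sum2=70
  after byte 2 (229): sum1=31, sum2=101
  after byte 3 (250): sum1=26, sum2=127
  after byte 4 (153): sum1=179, sum2=51
Checksum = sum2·256 + sum1 = 51·256 + 179 = 13235 = 0x33B3.

33B3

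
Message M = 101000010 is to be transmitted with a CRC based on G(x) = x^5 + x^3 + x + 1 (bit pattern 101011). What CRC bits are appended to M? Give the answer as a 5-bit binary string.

00100

Append 5 zeros: 10100001000000. Divide by 101011 (XOR where the leading bit is 1):
  pos 0: 101000 XOR 101011 = 000011
  pos 4: 110100 XOR 101011 = 011111
  pos 5: 111110 XOR 101011 = 010101
  pos 6: 101010 XOR 101011 = 000001
Remainder (last 5 bits) = 00100. This is the CRC / FCS.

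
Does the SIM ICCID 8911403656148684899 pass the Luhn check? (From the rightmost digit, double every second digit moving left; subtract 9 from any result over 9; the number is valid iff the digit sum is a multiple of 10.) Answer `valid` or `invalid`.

valid

From the right, keep odd positions and double even positions (subtract 9 from any doubled value over 9):
  doubled (positions 2,4,...): 9 8 3 8 3 3 0 2 9 → sum 45
  kept (positions 1,3,...): 9 8 8 8 1 5 3 4 1 8 → sum 55
Total = 100.
100 mod 10 = 0, so the number is valid.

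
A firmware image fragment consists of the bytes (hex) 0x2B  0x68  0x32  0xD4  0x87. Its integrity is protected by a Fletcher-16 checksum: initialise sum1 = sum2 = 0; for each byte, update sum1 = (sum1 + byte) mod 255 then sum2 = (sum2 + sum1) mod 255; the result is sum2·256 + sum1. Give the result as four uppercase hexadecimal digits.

4122

Running sums (mod 255):
  after byte 0 (0x2B): sum1=43, sum2=43
  after byte 1 (0x68): sum1=147, sum2=190
  after byte 2 (0x32): sum1=197, sum2=132
  after byte 3 (0xD4): sum1=154, sum2=31
  after byte 4 (0x87): sum1=34, sum2=65
Checksum = sum2·256 + sum1 = 65·256 + 34 = 16674 = 0x4122.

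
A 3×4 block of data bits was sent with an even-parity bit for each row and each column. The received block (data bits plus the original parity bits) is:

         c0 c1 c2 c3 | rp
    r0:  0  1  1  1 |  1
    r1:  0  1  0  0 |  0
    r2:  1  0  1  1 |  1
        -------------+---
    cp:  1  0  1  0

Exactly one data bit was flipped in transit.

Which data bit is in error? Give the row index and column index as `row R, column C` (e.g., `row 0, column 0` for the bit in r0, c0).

Recompute each row's even parity and compare to rp:
  r0: data parity 1, sent rp 1 → ok
  r1: data parity 1, sent rp 0 → mismatch
  r2: data parity 1, sent rp 1 → ok
Recompute each column's even parity and compare to cp:
  c0: data parity 1, sent cp 1 → ok
  c1: data parity 0, sent cp 0 → ok
  c2: data parity 0, sent cp 1 → mismatch
  c3: data parity 0, sent cp 0 → ok
Exactly one row (r1) and one column (c2) fail → the flipped bit is at their intersection.

row 1, column 2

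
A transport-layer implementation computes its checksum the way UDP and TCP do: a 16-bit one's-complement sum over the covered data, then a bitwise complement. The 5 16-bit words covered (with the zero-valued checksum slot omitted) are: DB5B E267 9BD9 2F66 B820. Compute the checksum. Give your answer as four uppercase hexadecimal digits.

BEDB

One's-complement addition (fold any carry out of bit 15 back into bit 0):
  0xDB5B + 0xE267 = 0x1BDC2 → wrap carry → 0xBDC3
  0xBDC3 + 0x9BD9 = 0x1599C → wrap carry → 0x599D
  0x599D + 0x2F66 = 0x08903
  0x8903 + 0xB820 = 0x14123 → wrap carry → 0x4124
One's-complement sum = 0x4124.
Checksum = ~0x4124 & 0xFFFF = 0xBEDB.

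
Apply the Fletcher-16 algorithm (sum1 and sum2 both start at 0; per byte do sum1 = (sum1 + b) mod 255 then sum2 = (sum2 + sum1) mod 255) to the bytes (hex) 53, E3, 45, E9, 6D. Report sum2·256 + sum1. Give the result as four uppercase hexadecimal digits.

41D3

Running sums (mod 255):
  after byte 0 (53): sum1=83, sum2=83
  after byte 1 (E3): sum1=55, sum2=138
  after byte 2 (45): sum1=124, sum2=7
  after byte 3 (E9): sum1=102, sum2=109
  after byte 4 (6D): sum1=211, sum2=65
Checksum = sum2·256 + sum1 = 65·256 + 211 = 16851 = 0x41D3.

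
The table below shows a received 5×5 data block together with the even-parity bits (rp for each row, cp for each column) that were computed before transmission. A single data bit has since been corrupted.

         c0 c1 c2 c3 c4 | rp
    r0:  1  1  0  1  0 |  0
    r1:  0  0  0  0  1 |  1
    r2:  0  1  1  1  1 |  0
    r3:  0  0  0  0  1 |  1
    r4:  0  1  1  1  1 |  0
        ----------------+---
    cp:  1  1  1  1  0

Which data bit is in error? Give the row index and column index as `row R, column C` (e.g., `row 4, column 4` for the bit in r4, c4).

row 0, column 2

Recompute each row's even parity and compare to rp:
  r0: data parity 1, sent rp 0 → mismatch
  r1: data parity 1, sent rp 1 → ok
  r2: data parity 0, sent rp 0 → ok
  r3: data parity 1, sent rp 1 → ok
  r4: data parity 0, sent rp 0 → ok
Recompute each column's even parity and compare to cp:
  c0: data parity 1, sent cp 1 → ok
  c1: data parity 1, sent cp 1 → ok
  c2: data parity 0, sent cp 1 → mismatch
  c3: data parity 1, sent cp 1 → ok
  c4: data parity 0, sent cp 0 → ok
Exactly one row (r0) and one column (c2) fail → the flipped bit is at their intersection.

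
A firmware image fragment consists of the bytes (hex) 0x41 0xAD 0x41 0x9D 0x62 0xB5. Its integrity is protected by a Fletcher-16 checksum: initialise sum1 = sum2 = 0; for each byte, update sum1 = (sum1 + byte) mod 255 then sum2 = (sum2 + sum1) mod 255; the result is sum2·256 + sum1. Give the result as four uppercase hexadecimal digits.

Running sums (mod 255):
  after byte 0 (0x41): sum1=65, sum2=65
  after byte 1 (0xAD): sum1=238, sum2=48
  after byte 2 (0x41): sum1=48, sum2=96
  after byte 3 (0x9D): sum1=205, sum2=46
  after byte 4 (0x62): sum1=48, sum2=94
  after byte 5 (0xB5): sum1=229, sum2=68
Checksum = sum2·256 + sum1 = 68·256 + 229 = 17637 = 0x44E5.

44E5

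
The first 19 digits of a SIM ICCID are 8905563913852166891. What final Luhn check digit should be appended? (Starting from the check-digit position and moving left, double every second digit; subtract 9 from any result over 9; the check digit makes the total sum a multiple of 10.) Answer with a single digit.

8

Partial digits right→left: 1 9 8 6 6 1 2 5 8 3 1 9 3 6 5 5 0 9 8
Double every second digit counting from the check-digit position (so the 1st, 3rd, 5th, ... of the partial from the right).
  doubled (with −9 where >9): 2 7 3 4 7 2 6 1 0 7 → sum 39
  kept as-is: 9 6 1 5 3 9 6 5 9 → sum 53
Total = 39 + 53 = 92.
Check digit = (10 − (92 mod 10)) mod 10 = 8.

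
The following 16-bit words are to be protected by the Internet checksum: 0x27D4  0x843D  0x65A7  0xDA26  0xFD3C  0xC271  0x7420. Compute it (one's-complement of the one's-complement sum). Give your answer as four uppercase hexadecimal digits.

One's-complement addition (fold any carry out of bit 15 back into bit 0):
  0x27D4 + 0x843D = 0x0AC11
  0xAC11 + 0x65A7 = 0x111B8 → wrap carry → 0x11B9
  0x11B9 + 0xDA26 = 0x0EBDF
  0xEBDF + 0xFD3C = 0x1E91B → wrap carry → 0xE91C
  0xE91C + 0xC271 = 0x1AB8D → wrap carry → 0xAB8E
  0xAB8E + 0x7420 = 0x11FAE → wrap carry → 0x1FAF
One's-complement sum = 0x1FAF.
Checksum = ~0x1FAF & 0xFFFF = 0xE050.

E050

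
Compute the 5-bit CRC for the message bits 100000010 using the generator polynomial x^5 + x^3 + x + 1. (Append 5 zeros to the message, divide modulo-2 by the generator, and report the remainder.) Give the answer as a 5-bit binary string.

01001

Append 5 zeros: 10000001000000. Divide by 101011 (XOR where the leading bit is 1):
  pos 0: 100000 XOR 101011 = 001011
  pos 2: 101101 XOR 101011 = 000110
  pos 5: 110000 XOR 101011 = 011011
  pos 6: 110110 XOR 101011 = 011101
  pos 7: 111010 XOR 101011 = 010001
  pos 8: 100010 XOR 101011 = 001001
Remainder (last 5 bits) = 01001. This is the CRC / FCS.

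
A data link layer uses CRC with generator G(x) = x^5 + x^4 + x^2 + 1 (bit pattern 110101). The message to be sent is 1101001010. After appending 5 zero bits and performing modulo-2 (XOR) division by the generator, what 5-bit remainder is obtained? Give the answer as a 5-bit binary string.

10000

Append 5 zeros: 110100101000000. Divide by 110101 (XOR where the leading bit is 1):
  pos 0: 110100 XOR 110101 = 000001
  pos 5: 110100 XOR 110101 = 000001
Remainder (last 5 bits) = 10000. This is the CRC / FCS.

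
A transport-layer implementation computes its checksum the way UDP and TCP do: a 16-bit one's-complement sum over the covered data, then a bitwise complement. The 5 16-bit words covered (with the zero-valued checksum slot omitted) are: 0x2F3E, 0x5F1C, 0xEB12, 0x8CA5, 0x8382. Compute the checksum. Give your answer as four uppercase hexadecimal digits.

One's-complement addition (fold any carry out of bit 15 back into bit 0):
  0x2F3E + 0x5F1C = 0x08E5A
  0x8E5A + 0xEB12 = 0x1796C → wrap carry → 0x796D
  0x796D + 0x8CA5 = 0x10612 → wrap carry → 0x0613
  0x0613 + 0x8382 = 0x08995
One's-complement sum = 0x8995.
Checksum = ~0x8995 & 0xFFFF = 0x766A.

766A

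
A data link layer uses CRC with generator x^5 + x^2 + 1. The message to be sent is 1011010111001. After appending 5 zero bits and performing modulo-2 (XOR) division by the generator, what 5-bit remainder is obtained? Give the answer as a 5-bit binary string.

Append 5 zeros: 101101011100100000. Divide by 100101 (XOR where the leading bit is 1):
  pos 0: 101101 XOR 100101 = 001000
  pos 2: 100001 XOR 100101 = 000100
  pos 5: 100110 XOR 100101 = 000011
  pos 9: 110100 XOR 100101 = 010001
  pos 10: 100010 XOR 100101 = 000111
Remainder (last 5 bits) = 11100. This is the CRC / FCS.

11100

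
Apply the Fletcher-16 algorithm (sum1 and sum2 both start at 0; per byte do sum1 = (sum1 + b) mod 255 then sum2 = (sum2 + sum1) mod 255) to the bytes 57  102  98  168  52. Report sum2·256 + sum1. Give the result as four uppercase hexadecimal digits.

Running sums (mod 255):
  after byte 0 (57): sum1=57, sum2=57
  after byte 1 (102): sum1=159, sum2=216
  after byte 2 (98): sum1=2, sum2=218
  after byte 3 (168): sum1=170, sum2=133
  after byte 4 (52): sum1=222, sum2=100
Checksum = sum2·256 + sum1 = 100·256 + 222 = 25822 = 0x64DE.

64DE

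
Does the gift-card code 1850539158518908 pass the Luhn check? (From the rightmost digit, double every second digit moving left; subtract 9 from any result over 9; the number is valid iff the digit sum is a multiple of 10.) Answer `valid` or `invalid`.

valid

From the right, keep odd positions and double even positions (subtract 9 from any doubled value over 9):
  doubled (positions 2,4,...): 0 7 1 1 9 1 1 2 → sum 22
  kept (positions 1,3,...): 8 9 1 8 1 3 0 8 → sum 38
Total = 60.
60 mod 10 = 0, so the number is valid.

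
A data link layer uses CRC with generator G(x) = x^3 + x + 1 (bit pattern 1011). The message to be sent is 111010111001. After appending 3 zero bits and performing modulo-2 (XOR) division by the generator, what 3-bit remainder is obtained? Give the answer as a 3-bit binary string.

101

Append 3 zeros: 111010111001000. Divide by 1011 (XOR where the leading bit is 1):
  pos 0: 1110 XOR 1011 = 0101
  pos 1: 1011 XOR 1011 = 0000
  pos 6: 1110 XOR 1011 = 0101
  pos 7: 1010 XOR 1011 = 0001
  pos 10: 1100 XOR 1011 = 0111
  pos 11: 1110 XOR 1011 = 0101
Remainder (last 3 bits) = 101. This is the CRC / FCS.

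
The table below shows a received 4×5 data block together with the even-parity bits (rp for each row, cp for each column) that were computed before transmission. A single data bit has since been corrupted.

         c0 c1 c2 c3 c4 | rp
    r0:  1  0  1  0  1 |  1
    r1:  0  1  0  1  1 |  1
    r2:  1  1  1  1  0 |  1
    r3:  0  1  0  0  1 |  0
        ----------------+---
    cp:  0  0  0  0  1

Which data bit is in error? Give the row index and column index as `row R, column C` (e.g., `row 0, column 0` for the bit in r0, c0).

Recompute each row's even parity and compare to rp:
  r0: data parity 1, sent rp 1 → ok
  r1: data parity 1, sent rp 1 → ok
  r2: data parity 0, sent rp 1 → mismatch
  r3: data parity 0, sent rp 0 → ok
Recompute each column's even parity and compare to cp:
  c0: data parity 0, sent cp 0 → ok
  c1: data parity 1, sent cp 0 → mismatch
  c2: data parity 0, sent cp 0 → ok
  c3: data parity 0, sent cp 0 → ok
  c4: data parity 1, sent cp 1 → ok
Exactly one row (r2) and one column (c1) fail → the flipped bit is at their intersection.

row 2, column 1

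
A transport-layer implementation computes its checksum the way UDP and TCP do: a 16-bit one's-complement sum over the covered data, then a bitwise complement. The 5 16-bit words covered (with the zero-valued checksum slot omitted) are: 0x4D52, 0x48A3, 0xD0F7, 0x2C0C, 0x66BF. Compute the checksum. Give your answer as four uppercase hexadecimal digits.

0647

One's-complement addition (fold any carry out of bit 15 back into bit 0):
  0x4D52 + 0x48A3 = 0x095F5
  0x95F5 + 0xD0F7 = 0x166EC → wrap carry → 0x66ED
  0x66ED + 0x2C0C = 0x092F9
  0x92F9 + 0x66BF = 0x0F9B8
One's-complement sum = 0xF9B8.
Checksum = ~0xF9B8 & 0xFFFF = 0x0647.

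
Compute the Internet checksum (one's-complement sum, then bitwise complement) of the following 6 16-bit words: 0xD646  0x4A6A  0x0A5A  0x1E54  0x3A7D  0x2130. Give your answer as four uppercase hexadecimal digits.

One's-complement addition (fold any carry out of bit 15 back into bit 0):
  0xD646 + 0x4A6A = 0x120B0 → wrap carry → 0x20B1
  0x20B1 + 0x0A5A = 0x02B0B
  0x2B0B + 0x1E54 = 0x0495F
  0x495F + 0x3A7D = 0x083DC
  0x83DC + 0x2130 = 0x0A50C
One's-complement sum = 0xA50C.
Checksum = ~0xA50C & 0xFFFF = 0x5AF3.

5AF3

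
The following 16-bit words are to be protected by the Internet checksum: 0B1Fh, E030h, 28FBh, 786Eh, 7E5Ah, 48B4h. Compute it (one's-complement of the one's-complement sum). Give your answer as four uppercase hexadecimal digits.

One's-complement addition (fold any carry out of bit 15 back into bit 0):
  0x0B1F + 0xE030 = 0x0EB4F
  0xEB4F + 0x28FB = 0x1144A → wrap carry → 0x144B
  0x144B + 0x786E = 0x08CB9
  0x8CB9 + 0x7E5A = 0x10B13 → wrap carry → 0x0B14
  0x0B14 + 0x48B4 = 0x053C8
One's-complement sum = 0x53C8.
Checksum = ~0x53C8 & 0xFFFF = 0xAC37.

AC37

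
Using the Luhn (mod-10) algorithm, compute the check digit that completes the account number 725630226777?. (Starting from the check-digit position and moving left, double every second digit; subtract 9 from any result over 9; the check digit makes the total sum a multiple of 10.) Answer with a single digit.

Partial digits right→left: 7 7 7 6 2 2 0 3 6 5 2 7
Double every second digit counting from the check-digit position (so the 1st, 3rd, 5th, ... of the partial from the right).
  doubled (with −9 where >9): 5 5 4 0 3 4 → sum 21
  kept as-is: 7 6 2 3 5 7 → sum 30
Total = 21 + 30 = 51.
Check digit = (10 − (51 mod 10)) mod 10 = 9.

9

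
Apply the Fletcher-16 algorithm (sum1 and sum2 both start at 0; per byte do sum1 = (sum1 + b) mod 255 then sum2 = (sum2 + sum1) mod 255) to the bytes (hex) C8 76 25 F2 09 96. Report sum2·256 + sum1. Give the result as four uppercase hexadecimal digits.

Running sums (mod 255):
  after byte 0 (C8): sum1=200, sum2=200
  after byte 1 (76): sum1=63, sum2=8
  after byte 2 (25): sum1=100, sum2=108
  after byte 3 (F2): sum1=87, sum2=195
  after byte 4 (09): sum1=96, sum2=36
  after byte 5 (96): sum1=246, sum2=27
Checksum = sum2·256 + sum1 = 27·256 + 246 = 7158 = 0x1BF6.

1BF6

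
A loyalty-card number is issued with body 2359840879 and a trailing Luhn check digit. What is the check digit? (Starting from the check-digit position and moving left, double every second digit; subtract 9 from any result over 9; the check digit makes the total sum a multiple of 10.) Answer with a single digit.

9

Partial digits right→left: 9 7 8 0 4 8 9 5 3 2
Double every second digit counting from the check-digit position (so the 1st, 3rd, 5th, ... of the partial from the right).
  doubled (with −9 where >9): 9 7 8 9 6 → sum 39
  kept as-is: 7 0 8 5 2 → sum 22
Total = 39 + 22 = 61.
Check digit = (10 − (61 mod 10)) mod 10 = 9.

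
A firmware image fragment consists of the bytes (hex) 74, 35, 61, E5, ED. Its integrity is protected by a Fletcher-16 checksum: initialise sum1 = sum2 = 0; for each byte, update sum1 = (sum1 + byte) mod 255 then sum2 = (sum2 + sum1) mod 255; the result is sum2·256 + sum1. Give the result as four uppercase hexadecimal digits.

F8DE

Running sums (mod 255):
  after byte 0 (74): sum1=116, sum2=116
  after byte 1 (35): sum1=169, sum2=30
  after byte 2 (61): sum1=11, sum2=41
  after byte 3 (E5): sum1=240, sum2=26
  after byte 4 (ED): sum1=222, sum2=248
Checksum = sum2·256 + sum1 = 248·256 + 222 = 63710 = 0xF8DE.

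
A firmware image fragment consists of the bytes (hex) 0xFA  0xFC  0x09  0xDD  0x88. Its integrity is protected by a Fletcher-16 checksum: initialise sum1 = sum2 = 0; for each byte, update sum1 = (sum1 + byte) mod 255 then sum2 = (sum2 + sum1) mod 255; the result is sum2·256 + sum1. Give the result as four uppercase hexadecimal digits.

3A67

Running sums (mod 255):
  after byte 0 (0xFA): sum1=250, sum2=250
  after byte 1 (0xFC): sum1=247, sum2=242
  after byte 2 (0x09): sum1=1, sum2=243
  after byte 3 (0xDD): sum1=222, sum2=210
  after byte 4 (0x88): sum1=103, sum2=58
Checksum = sum2·256 + sum1 = 58·256 + 103 = 14951 = 0x3A67.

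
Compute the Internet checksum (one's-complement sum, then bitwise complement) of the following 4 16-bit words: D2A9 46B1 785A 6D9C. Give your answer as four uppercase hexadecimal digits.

00AE

One's-complement addition (fold any carry out of bit 15 back into bit 0):
  0xD2A9 + 0x46B1 = 0x1195A → wrap carry → 0x195B
  0x195B + 0x785A = 0x091B5
  0x91B5 + 0x6D9C = 0x0FF51
One's-complement sum = 0xFF51.
Checksum = ~0xFF51 & 0xFFFF = 0x00AE.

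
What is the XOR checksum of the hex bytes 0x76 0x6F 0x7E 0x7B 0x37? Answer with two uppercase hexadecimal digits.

2B

XOR the bytes together:
  start with 0x76
  0x76 ⊕ 0x6F = 0x19
  0x19 ⊕ 0x7E = 0x67
  0x67 ⊕ 0x7B = 0x1C
  0x1C ⊕ 0x37 = 0x2B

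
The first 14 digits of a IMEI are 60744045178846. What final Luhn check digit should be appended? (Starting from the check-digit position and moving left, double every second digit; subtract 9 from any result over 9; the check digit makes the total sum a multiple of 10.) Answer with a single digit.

2

Partial digits right→left: 6 4 8 8 7 1 5 4 0 4 4 7 0 6
Double every second digit counting from the check-digit position (so the 1st, 3rd, 5th, ... of the partial from the right).
  doubled (with −9 where >9): 3 7 5 1 0 8 0 → sum 24
  kept as-is: 4 8 1 4 4 7 6 → sum 34
Total = 24 + 34 = 58.
Check digit = (10 − (58 mod 10)) mod 10 = 2.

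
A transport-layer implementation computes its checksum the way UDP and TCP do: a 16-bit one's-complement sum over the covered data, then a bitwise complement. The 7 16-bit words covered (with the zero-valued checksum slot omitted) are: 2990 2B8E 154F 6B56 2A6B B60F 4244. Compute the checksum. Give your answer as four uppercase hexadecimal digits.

One's-complement addition (fold any carry out of bit 15 back into bit 0):
  0x2990 + 0x2B8E = 0x0551E
  0x551E + 0x154F = 0x06A6D
  0x6A6D + 0x6B56 = 0x0D5C3
  0xD5C3 + 0x2A6B = 0x1002E → wrap carry → 0x002F
  0x002F + 0xB60F = 0x0B63E
  0xB63E + 0x4244 = 0x0F882
One's-complement sum = 0xF882.
Checksum = ~0xF882 & 0xFFFF = 0x077D.

077D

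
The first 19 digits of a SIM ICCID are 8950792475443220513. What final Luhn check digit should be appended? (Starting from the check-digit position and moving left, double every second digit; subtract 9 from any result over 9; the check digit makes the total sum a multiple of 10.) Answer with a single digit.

Partial digits right→left: 3 1 5 0 2 2 3 4 4 5 7 4 2 9 7 0 5 9 8
Double every second digit counting from the check-digit position (so the 1st, 3rd, 5th, ... of the partial from the right).
  doubled (with −9 where >9): 6 1 4 6 8 5 4 5 1 7 → sum 47
  kept as-is: 1 0 2 4 5 4 9 0 9 → sum 34
Total = 47 + 34 = 81.
Check digit = (10 − (81 mod 10)) mod 10 = 9.

9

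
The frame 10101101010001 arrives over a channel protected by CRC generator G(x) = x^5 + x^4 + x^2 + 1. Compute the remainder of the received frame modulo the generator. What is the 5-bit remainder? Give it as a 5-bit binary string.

Modulo-2 division of 10101101010001 by 110101:
  pos 0: 101011 XOR 110101 = 011110
  pos 1: 111100 XOR 110101 = 001001
  pos 3: 100110 XOR 110101 = 010011
  pos 4: 100111 XOR 110101 = 010010
  pos 5: 100100 XOR 110101 = 010001
  pos 6: 100010 XOR 110101 = 010111
  pos 7: 101110 XOR 110101 = 011011
  pos 8: 110111 XOR 110101 = 000010
Remainder = 00010 (nonzero — an error is detected).

00010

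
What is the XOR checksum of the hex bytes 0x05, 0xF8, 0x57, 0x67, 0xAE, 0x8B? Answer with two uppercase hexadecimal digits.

XOR the bytes together:
  start with 0x05
  0x05 ⊕ 0xF8 = 0xFD
  0xFD ⊕ 0x57 = 0xAA
  0xAA ⊕ 0x67 = 0xCD
  0xCD ⊕ 0xAE = 0x63
  0x63 ⊕ 0x8B = 0xE8

E8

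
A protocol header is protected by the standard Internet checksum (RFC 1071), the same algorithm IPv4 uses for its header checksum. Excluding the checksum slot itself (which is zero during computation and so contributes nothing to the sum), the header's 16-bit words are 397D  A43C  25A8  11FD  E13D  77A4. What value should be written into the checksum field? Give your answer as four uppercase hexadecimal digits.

One's-complement addition (fold any carry out of bit 15 back into bit 0):
  0x397D + 0xA43C = 0x0DDB9
  0xDDB9 + 0x25A8 = 0x10361 → wrap carry → 0x0362
  0x0362 + 0x11FD = 0x0155F
  0x155F + 0xE13D = 0x0F69C
  0xF69C + 0x77A4 = 0x16E40 → wrap carry → 0x6E41
One's-complement sum = 0x6E41.
Checksum = ~0x6E41 & 0xFFFF = 0x91BE.

91BE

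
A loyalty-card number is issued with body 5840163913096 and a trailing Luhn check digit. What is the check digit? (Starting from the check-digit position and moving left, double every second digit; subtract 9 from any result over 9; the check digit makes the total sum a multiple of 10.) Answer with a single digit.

Partial digits right→left: 6 9 0 3 1 9 3 6 1 0 4 8 5
Double every second digit counting from the check-digit position (so the 1st, 3rd, 5th, ... of the partial from the right).
  doubled (with −9 where >9): 3 0 2 6 2 8 1 → sum 22
  kept as-is: 9 3 9 6 0 8 → sum 35
Total = 22 + 35 = 57.
Check digit = (10 − (57 mod 10)) mod 10 = 3.

3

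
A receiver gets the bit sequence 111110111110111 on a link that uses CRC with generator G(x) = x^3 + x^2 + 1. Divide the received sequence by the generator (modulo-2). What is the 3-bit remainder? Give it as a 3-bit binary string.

000

Modulo-2 division of 111110111110111 by 1101:
  pos 0: 1111 XOR 1101 = 0010
  pos 2: 1010 XOR 1101 = 0111
  pos 3: 1111 XOR 1101 = 0010
  pos 5: 1011 XOR 1101 = 0110
  pos 6: 1101 XOR 1101 = 0000
  pos 10: 1011 XOR 1101 = 0110
  pos 11: 1101 XOR 1101 = 0000
Remainder = 000 (zero — the frame passes the CRC check).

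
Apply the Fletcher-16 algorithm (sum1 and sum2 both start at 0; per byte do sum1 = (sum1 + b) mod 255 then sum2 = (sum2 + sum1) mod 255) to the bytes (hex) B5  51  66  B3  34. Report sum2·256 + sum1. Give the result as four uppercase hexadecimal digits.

A055

Running sums (mod 255):
  after byte 0 (B5): sum1=181, sum2=181
  after byte 1 (51): sum1=7, sum2=188
  after byte 2 (66): sum1=109, sum2=42
  after byte 3 (B3): sum1=33, sum2=75
  after byte 4 (34): sum1=85, sum2=160
Checksum = sum2·256 + sum1 = 160·256 + 85 = 41045 = 0xA055.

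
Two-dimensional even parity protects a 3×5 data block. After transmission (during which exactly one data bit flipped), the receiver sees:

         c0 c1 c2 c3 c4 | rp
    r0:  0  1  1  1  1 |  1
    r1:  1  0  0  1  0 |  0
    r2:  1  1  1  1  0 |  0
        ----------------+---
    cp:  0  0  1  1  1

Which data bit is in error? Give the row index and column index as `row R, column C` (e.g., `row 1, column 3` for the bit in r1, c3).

row 0, column 2

Recompute each row's even parity and compare to rp:
  r0: data parity 0, sent rp 1 → mismatch
  r1: data parity 0, sent rp 0 → ok
  r2: data parity 0, sent rp 0 → ok
Recompute each column's even parity and compare to cp:
  c0: data parity 0, sent cp 0 → ok
  c1: data parity 0, sent cp 0 → ok
  c2: data parity 0, sent cp 1 → mismatch
  c3: data parity 1, sent cp 1 → ok
  c4: data parity 1, sent cp 1 → ok
Exactly one row (r0) and one column (c2) fail → the flipped bit is at their intersection.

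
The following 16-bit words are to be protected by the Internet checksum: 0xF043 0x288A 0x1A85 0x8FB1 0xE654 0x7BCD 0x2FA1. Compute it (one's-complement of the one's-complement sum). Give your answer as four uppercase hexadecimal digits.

AB37

One's-complement addition (fold any carry out of bit 15 back into bit 0):
  0xF043 + 0x288A = 0x118CD → wrap carry → 0x18CE
  0x18CE + 0x1A85 = 0x03353
  0x3353 + 0x8FB1 = 0x0C304
  0xC304 + 0xE654 = 0x1A958 → wrap carry → 0xA959
  0xA959 + 0x7BCD = 0x12526 → wrap carry → 0x2527
  0x2527 + 0x2FA1 = 0x054C8
One's-complement sum = 0x54C8.
Checksum = ~0x54C8 & 0xFFFF = 0xAB37.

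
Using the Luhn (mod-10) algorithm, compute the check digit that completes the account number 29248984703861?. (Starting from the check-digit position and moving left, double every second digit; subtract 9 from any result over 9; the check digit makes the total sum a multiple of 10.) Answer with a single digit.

1

Partial digits right→left: 1 6 8 3 0 7 4 8 9 8 4 2 9 2
Double every second digit counting from the check-digit position (so the 1st, 3rd, 5th, ... of the partial from the right).
  doubled (with −9 where >9): 2 7 0 8 9 8 9 → sum 43
  kept as-is: 6 3 7 8 8 2 2 → sum 36
Total = 43 + 36 = 79.
Check digit = (10 − (79 mod 10)) mod 10 = 1.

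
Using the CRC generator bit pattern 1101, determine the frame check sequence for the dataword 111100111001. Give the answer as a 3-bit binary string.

011

Append 3 zeros: 111100111001000. Divide by 1101 (XOR where the leading bit is 1):
  pos 0: 1111 XOR 1101 = 0010
  pos 2: 1000 XOR 1101 = 0101
  pos 3: 1011 XOR 1101 = 0110
  pos 4: 1101 XOR 1101 = 0000
  pos 8: 1001 XOR 1101 = 0100
  pos 9: 1000 XOR 1101 = 0101
  pos 10: 1010 XOR 1101 = 0111
  pos 11: 1110 XOR 1101 = 0011
Remainder (last 3 bits) = 011. This is the CRC / FCS.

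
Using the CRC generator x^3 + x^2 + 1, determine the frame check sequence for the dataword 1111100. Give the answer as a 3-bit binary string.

010

Append 3 zeros: 1111100000. Divide by 1101 (XOR where the leading bit is 1):
  pos 0: 1111 XOR 1101 = 0010
  pos 2: 1010 XOR 1101 = 0111
  pos 3: 1110 XOR 1101 = 0011
  pos 5: 1100 XOR 1101 = 0001
Remainder (last 3 bits) = 010. This is the CRC / FCS.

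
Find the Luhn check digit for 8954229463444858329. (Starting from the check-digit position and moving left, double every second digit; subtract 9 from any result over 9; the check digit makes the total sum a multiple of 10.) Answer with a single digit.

0

Partial digits right→left: 9 2 3 8 5 8 4 4 4 3 6 4 9 2 2 4 5 9 8
Double every second digit counting from the check-digit position (so the 1st, 3rd, 5th, ... of the partial from the right).
  doubled (with −9 where >9): 9 6 1 8 8 3 9 4 1 7 → sum 56
  kept as-is: 2 8 8 4 3 4 2 4 9 → sum 44
Total = 56 + 44 = 100.
Check digit = (10 − (100 mod 10)) mod 10 = 0.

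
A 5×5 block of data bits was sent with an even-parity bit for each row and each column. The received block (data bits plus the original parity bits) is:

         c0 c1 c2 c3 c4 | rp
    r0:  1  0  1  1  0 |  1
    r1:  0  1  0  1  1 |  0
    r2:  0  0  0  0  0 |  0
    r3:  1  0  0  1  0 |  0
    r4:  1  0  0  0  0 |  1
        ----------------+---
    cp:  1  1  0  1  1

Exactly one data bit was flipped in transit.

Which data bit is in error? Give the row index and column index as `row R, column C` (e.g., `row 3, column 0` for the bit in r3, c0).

row 1, column 2

Recompute each row's even parity and compare to rp:
  r0: data parity 1, sent rp 1 → ok
  r1: data parity 1, sent rp 0 → mismatch
  r2: data parity 0, sent rp 0 → ok
  r3: data parity 0, sent rp 0 → ok
  r4: data parity 1, sent rp 1 → ok
Recompute each column's even parity and compare to cp:
  c0: data parity 1, sent cp 1 → ok
  c1: data parity 1, sent cp 1 → ok
  c2: data parity 1, sent cp 0 → mismatch
  c3: data parity 1, sent cp 1 → ok
  c4: data parity 1, sent cp 1 → ok
Exactly one row (r1) and one column (c2) fail → the flipped bit is at their intersection.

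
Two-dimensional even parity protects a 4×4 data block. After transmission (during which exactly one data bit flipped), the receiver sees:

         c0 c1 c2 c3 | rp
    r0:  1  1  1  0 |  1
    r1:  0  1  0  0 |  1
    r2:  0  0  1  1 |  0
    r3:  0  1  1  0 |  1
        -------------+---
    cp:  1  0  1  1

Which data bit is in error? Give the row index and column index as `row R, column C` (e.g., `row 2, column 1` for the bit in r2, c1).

row 3, column 1

Recompute each row's even parity and compare to rp:
  r0: data parity 1, sent rp 1 → ok
  r1: data parity 1, sent rp 1 → ok
  r2: data parity 0, sent rp 0 → ok
  r3: data parity 0, sent rp 1 → mismatch
Recompute each column's even parity and compare to cp:
  c0: data parity 1, sent cp 1 → ok
  c1: data parity 1, sent cp 0 → mismatch
  c2: data parity 1, sent cp 1 → ok
  c3: data parity 1, sent cp 1 → ok
Exactly one row (r3) and one column (c1) fail → the flipped bit is at their intersection.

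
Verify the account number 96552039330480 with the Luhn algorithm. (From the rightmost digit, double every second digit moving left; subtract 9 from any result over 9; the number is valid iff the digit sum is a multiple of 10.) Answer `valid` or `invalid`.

From the right, keep odd positions and double even positions (subtract 9 from any doubled value over 9):
  doubled (positions 2,4,...): 7 0 6 6 4 1 9 → sum 33
  kept (positions 1,3,...): 0 4 3 9 0 5 6 → sum 27
Total = 60.
60 mod 10 = 0, so the number is valid.

valid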